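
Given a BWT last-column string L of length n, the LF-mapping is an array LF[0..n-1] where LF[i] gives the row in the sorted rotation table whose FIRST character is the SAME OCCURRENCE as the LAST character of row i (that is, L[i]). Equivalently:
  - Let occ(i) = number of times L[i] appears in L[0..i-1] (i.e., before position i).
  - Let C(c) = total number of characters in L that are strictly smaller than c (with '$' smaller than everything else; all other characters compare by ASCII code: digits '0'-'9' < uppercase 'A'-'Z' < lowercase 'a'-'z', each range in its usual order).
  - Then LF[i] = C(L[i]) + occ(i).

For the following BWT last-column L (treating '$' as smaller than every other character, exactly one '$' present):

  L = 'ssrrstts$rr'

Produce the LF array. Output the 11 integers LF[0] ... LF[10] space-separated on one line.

Char counts: '$':1, 'r':4, 's':4, 't':2
C (first-col start): C('$')=0, C('r')=1, C('s')=5, C('t')=9
L[0]='s': occ=0, LF[0]=C('s')+0=5+0=5
L[1]='s': occ=1, LF[1]=C('s')+1=5+1=6
L[2]='r': occ=0, LF[2]=C('r')+0=1+0=1
L[3]='r': occ=1, LF[3]=C('r')+1=1+1=2
L[4]='s': occ=2, LF[4]=C('s')+2=5+2=7
L[5]='t': occ=0, LF[5]=C('t')+0=9+0=9
L[6]='t': occ=1, LF[6]=C('t')+1=9+1=10
L[7]='s': occ=3, LF[7]=C('s')+3=5+3=8
L[8]='$': occ=0, LF[8]=C('$')+0=0+0=0
L[9]='r': occ=2, LF[9]=C('r')+2=1+2=3
L[10]='r': occ=3, LF[10]=C('r')+3=1+3=4

Answer: 5 6 1 2 7 9 10 8 0 3 4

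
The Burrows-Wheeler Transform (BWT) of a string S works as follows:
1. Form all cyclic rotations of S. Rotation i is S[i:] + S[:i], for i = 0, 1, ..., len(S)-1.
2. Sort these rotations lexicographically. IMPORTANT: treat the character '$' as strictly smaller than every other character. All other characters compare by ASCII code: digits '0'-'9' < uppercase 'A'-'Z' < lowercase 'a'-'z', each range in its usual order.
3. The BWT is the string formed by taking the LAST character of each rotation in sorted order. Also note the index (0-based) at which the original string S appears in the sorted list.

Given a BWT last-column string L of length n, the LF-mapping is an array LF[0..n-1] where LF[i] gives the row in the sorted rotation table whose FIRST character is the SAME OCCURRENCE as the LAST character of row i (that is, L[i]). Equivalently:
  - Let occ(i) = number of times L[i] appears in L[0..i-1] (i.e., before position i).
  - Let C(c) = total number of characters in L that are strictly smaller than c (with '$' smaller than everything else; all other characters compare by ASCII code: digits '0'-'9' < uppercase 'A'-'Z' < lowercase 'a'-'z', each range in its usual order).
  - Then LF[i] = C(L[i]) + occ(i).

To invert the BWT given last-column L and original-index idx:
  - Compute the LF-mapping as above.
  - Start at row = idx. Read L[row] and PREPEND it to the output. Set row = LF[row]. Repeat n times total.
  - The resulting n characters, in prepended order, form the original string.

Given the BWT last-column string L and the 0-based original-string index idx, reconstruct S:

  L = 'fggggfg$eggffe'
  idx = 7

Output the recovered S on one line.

Answer: gegeggffgfggf$

Derivation:
LF mapping: 3 7 8 9 10 4 11 0 1 12 13 5 6 2
Walk LF starting at row 7, prepending L[row]:
  step 1: row=7, L[7]='$', prepend. Next row=LF[7]=0
  step 2: row=0, L[0]='f', prepend. Next row=LF[0]=3
  step 3: row=3, L[3]='g', prepend. Next row=LF[3]=9
  step 4: row=9, L[9]='g', prepend. Next row=LF[9]=12
  step 5: row=12, L[12]='f', prepend. Next row=LF[12]=6
  step 6: row=6, L[6]='g', prepend. Next row=LF[6]=11
  step 7: row=11, L[11]='f', prepend. Next row=LF[11]=5
  step 8: row=5, L[5]='f', prepend. Next row=LF[5]=4
  step 9: row=4, L[4]='g', prepend. Next row=LF[4]=10
  step 10: row=10, L[10]='g', prepend. Next row=LF[10]=13
  step 11: row=13, L[13]='e', prepend. Next row=LF[13]=2
  step 12: row=2, L[2]='g', prepend. Next row=LF[2]=8
  step 13: row=8, L[8]='e', prepend. Next row=LF[8]=1
  step 14: row=1, L[1]='g', prepend. Next row=LF[1]=7
Reversed output: gegeggffgfggf$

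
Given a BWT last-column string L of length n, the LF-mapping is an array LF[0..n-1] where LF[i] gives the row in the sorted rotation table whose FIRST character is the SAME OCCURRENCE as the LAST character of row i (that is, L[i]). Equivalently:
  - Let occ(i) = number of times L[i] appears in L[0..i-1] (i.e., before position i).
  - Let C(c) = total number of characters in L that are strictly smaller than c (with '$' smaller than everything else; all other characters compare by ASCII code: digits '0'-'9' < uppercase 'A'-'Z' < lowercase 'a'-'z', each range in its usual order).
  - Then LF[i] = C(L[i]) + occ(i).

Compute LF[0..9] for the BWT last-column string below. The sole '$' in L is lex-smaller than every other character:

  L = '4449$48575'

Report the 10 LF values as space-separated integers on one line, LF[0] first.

Answer: 1 2 3 9 0 4 8 5 7 6

Derivation:
Char counts: '$':1, '4':4, '5':2, '7':1, '8':1, '9':1
C (first-col start): C('$')=0, C('4')=1, C('5')=5, C('7')=7, C('8')=8, C('9')=9
L[0]='4': occ=0, LF[0]=C('4')+0=1+0=1
L[1]='4': occ=1, LF[1]=C('4')+1=1+1=2
L[2]='4': occ=2, LF[2]=C('4')+2=1+2=3
L[3]='9': occ=0, LF[3]=C('9')+0=9+0=9
L[4]='$': occ=0, LF[4]=C('$')+0=0+0=0
L[5]='4': occ=3, LF[5]=C('4')+3=1+3=4
L[6]='8': occ=0, LF[6]=C('8')+0=8+0=8
L[7]='5': occ=0, LF[7]=C('5')+0=5+0=5
L[8]='7': occ=0, LF[8]=C('7')+0=7+0=7
L[9]='5': occ=1, LF[9]=C('5')+1=5+1=6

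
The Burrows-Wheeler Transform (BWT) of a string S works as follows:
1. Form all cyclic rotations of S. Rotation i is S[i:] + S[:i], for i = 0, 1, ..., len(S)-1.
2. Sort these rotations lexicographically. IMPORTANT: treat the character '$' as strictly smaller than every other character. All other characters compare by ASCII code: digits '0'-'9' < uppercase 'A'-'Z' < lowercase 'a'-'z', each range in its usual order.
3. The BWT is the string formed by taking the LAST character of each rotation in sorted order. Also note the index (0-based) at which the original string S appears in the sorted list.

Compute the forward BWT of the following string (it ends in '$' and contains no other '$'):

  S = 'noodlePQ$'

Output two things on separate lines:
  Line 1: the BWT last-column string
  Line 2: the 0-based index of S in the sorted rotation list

All 9 rotations (rotation i = S[i:]+S[:i]):
  rot[0] = noodlePQ$
  rot[1] = oodlePQ$n
  rot[2] = odlePQ$no
  rot[3] = dlePQ$noo
  rot[4] = lePQ$nood
  rot[5] = ePQ$noodl
  rot[6] = PQ$noodle
  rot[7] = Q$noodleP
  rot[8] = $noodlePQ
Sorted (with $ < everything):
  sorted[0] = $noodlePQ  (last char: 'Q')
  sorted[1] = PQ$noodle  (last char: 'e')
  sorted[2] = Q$noodleP  (last char: 'P')
  sorted[3] = dlePQ$noo  (last char: 'o')
  sorted[4] = ePQ$noodl  (last char: 'l')
  sorted[5] = lePQ$nood  (last char: 'd')
  sorted[6] = noodlePQ$  (last char: '$')
  sorted[7] = odlePQ$no  (last char: 'o')
  sorted[8] = oodlePQ$n  (last char: 'n')
Last column: QePold$on
Original string S is at sorted index 6

Answer: QePold$on
6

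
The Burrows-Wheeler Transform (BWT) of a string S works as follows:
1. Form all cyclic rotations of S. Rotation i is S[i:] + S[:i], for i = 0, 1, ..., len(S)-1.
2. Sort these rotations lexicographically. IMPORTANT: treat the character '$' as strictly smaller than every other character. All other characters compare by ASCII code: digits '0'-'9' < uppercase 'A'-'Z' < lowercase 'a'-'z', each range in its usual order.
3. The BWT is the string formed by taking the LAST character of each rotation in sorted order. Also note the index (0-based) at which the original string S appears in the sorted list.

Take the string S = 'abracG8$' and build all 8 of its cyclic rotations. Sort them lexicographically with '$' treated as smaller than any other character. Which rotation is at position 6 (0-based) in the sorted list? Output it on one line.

Answer: cG8$abra

Derivation:
All 8 rotations (rotation i = S[i:]+S[:i]):
  rot[0] = abracG8$
  rot[1] = bracG8$a
  rot[2] = racG8$ab
  rot[3] = acG8$abr
  rot[4] = cG8$abra
  rot[5] = G8$abrac
  rot[6] = 8$abracG
  rot[7] = $abracG8
Sorted (with $ < everything):
  sorted[0] = $abracG8
  sorted[1] = 8$abracG
  sorted[2] = G8$abrac
  sorted[3] = abracG8$
  sorted[4] = acG8$abr
  sorted[5] = bracG8$a
  sorted[6] = cG8$abra
  sorted[7] = racG8$ab
sorted[6] = cG8$abra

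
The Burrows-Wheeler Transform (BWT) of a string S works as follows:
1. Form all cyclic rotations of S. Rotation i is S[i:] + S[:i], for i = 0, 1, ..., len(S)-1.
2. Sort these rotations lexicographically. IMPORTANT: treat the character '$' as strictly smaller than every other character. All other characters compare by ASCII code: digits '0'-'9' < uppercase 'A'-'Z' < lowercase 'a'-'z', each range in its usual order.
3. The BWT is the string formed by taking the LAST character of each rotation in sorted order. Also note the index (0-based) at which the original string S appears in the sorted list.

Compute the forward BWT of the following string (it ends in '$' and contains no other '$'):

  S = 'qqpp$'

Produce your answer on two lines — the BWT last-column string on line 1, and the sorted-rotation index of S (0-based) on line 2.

All 5 rotations (rotation i = S[i:]+S[:i]):
  rot[0] = qqpp$
  rot[1] = qpp$q
  rot[2] = pp$qq
  rot[3] = p$qqp
  rot[4] = $qqpp
Sorted (with $ < everything):
  sorted[0] = $qqpp  (last char: 'p')
  sorted[1] = p$qqp  (last char: 'p')
  sorted[2] = pp$qq  (last char: 'q')
  sorted[3] = qpp$q  (last char: 'q')
  sorted[4] = qqpp$  (last char: '$')
Last column: ppqq$
Original string S is at sorted index 4

Answer: ppqq$
4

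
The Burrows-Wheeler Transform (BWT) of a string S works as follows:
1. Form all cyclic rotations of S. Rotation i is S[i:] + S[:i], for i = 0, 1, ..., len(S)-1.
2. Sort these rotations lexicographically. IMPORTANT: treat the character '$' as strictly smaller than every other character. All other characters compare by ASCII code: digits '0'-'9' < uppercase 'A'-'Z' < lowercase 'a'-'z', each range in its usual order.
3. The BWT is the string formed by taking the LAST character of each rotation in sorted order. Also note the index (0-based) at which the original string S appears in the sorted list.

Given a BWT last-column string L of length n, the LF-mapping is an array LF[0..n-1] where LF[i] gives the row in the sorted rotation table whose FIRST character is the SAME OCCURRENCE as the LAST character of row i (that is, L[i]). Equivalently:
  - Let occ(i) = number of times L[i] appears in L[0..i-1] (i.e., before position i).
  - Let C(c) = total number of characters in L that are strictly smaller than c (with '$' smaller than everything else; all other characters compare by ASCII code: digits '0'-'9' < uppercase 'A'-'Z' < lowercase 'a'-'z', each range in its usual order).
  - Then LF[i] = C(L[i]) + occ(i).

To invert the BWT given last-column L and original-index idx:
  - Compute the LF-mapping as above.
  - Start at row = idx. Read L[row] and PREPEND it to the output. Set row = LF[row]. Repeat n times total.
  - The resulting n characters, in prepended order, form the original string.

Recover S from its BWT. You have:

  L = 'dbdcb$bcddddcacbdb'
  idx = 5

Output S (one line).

LF mapping: 11 2 12 7 3 0 4 8 13 14 15 16 9 1 10 5 17 6
Walk LF starting at row 5, prepending L[row]:
  step 1: row=5, L[5]='$', prepend. Next row=LF[5]=0
  step 2: row=0, L[0]='d', prepend. Next row=LF[0]=11
  step 3: row=11, L[11]='d', prepend. Next row=LF[11]=16
  step 4: row=16, L[16]='d', prepend. Next row=LF[16]=17
  step 5: row=17, L[17]='b', prepend. Next row=LF[17]=6
  step 6: row=6, L[6]='b', prepend. Next row=LF[6]=4
  step 7: row=4, L[4]='b', prepend. Next row=LF[4]=3
  step 8: row=3, L[3]='c', prepend. Next row=LF[3]=7
  step 9: row=7, L[7]='c', prepend. Next row=LF[7]=8
  step 10: row=8, L[8]='d', prepend. Next row=LF[8]=13
  step 11: row=13, L[13]='a', prepend. Next row=LF[13]=1
  step 12: row=1, L[1]='b', prepend. Next row=LF[1]=2
  step 13: row=2, L[2]='d', prepend. Next row=LF[2]=12
  step 14: row=12, L[12]='c', prepend. Next row=LF[12]=9
  step 15: row=9, L[9]='d', prepend. Next row=LF[9]=14
  step 16: row=14, L[14]='c', prepend. Next row=LF[14]=10
  step 17: row=10, L[10]='d', prepend. Next row=LF[10]=15
  step 18: row=15, L[15]='b', prepend. Next row=LF[15]=5
Reversed output: bdcdcdbadccbbbddd$

Answer: bdcdcdbadccbbbddd$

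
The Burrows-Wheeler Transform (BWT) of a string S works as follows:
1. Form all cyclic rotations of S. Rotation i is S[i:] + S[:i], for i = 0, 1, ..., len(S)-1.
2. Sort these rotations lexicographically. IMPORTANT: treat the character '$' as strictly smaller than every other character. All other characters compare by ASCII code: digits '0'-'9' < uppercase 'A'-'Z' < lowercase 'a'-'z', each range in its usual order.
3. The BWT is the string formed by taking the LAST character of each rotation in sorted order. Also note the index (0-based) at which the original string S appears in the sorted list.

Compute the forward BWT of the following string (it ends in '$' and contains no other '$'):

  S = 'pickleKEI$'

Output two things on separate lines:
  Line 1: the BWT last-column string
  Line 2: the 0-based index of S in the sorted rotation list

Answer: IKEeilpck$
9

Derivation:
All 10 rotations (rotation i = S[i:]+S[:i]):
  rot[0] = pickleKEI$
  rot[1] = ickleKEI$p
  rot[2] = ckleKEI$pi
  rot[3] = kleKEI$pic
  rot[4] = leKEI$pick
  rot[5] = eKEI$pickl
  rot[6] = KEI$pickle
  rot[7] = EI$pickleK
  rot[8] = I$pickleKE
  rot[9] = $pickleKEI
Sorted (with $ < everything):
  sorted[0] = $pickleKEI  (last char: 'I')
  sorted[1] = EI$pickleK  (last char: 'K')
  sorted[2] = I$pickleKE  (last char: 'E')
  sorted[3] = KEI$pickle  (last char: 'e')
  sorted[4] = ckleKEI$pi  (last char: 'i')
  sorted[5] = eKEI$pickl  (last char: 'l')
  sorted[6] = ickleKEI$p  (last char: 'p')
  sorted[7] = kleKEI$pic  (last char: 'c')
  sorted[8] = leKEI$pick  (last char: 'k')
  sorted[9] = pickleKEI$  (last char: '$')
Last column: IKEeilpck$
Original string S is at sorted index 9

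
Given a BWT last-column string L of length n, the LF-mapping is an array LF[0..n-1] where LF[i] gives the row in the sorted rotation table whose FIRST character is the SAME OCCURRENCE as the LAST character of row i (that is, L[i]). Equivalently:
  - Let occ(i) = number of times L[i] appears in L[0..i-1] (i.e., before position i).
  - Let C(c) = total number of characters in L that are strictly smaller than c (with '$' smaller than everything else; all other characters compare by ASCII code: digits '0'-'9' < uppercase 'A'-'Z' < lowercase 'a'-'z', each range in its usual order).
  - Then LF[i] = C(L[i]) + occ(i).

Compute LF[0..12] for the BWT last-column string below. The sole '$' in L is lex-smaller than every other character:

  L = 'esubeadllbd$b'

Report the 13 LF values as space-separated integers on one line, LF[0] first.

Answer: 7 11 12 2 8 1 5 9 10 3 6 0 4

Derivation:
Char counts: '$':1, 'a':1, 'b':3, 'd':2, 'e':2, 'l':2, 's':1, 'u':1
C (first-col start): C('$')=0, C('a')=1, C('b')=2, C('d')=5, C('e')=7, C('l')=9, C('s')=11, C('u')=12
L[0]='e': occ=0, LF[0]=C('e')+0=7+0=7
L[1]='s': occ=0, LF[1]=C('s')+0=11+0=11
L[2]='u': occ=0, LF[2]=C('u')+0=12+0=12
L[3]='b': occ=0, LF[3]=C('b')+0=2+0=2
L[4]='e': occ=1, LF[4]=C('e')+1=7+1=8
L[5]='a': occ=0, LF[5]=C('a')+0=1+0=1
L[6]='d': occ=0, LF[6]=C('d')+0=5+0=5
L[7]='l': occ=0, LF[7]=C('l')+0=9+0=9
L[8]='l': occ=1, LF[8]=C('l')+1=9+1=10
L[9]='b': occ=1, LF[9]=C('b')+1=2+1=3
L[10]='d': occ=1, LF[10]=C('d')+1=5+1=6
L[11]='$': occ=0, LF[11]=C('$')+0=0+0=0
L[12]='b': occ=2, LF[12]=C('b')+2=2+2=4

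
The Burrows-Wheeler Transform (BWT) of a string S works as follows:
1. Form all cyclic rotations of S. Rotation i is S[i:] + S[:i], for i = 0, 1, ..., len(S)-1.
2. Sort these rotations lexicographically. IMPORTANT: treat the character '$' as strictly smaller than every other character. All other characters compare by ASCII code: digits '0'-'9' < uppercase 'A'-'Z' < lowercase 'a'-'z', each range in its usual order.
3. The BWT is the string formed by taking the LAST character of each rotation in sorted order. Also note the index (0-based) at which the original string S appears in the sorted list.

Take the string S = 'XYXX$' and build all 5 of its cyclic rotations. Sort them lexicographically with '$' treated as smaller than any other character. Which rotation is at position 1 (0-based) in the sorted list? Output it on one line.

All 5 rotations (rotation i = S[i:]+S[:i]):
  rot[0] = XYXX$
  rot[1] = YXX$X
  rot[2] = XX$XY
  rot[3] = X$XYX
  rot[4] = $XYXX
Sorted (with $ < everything):
  sorted[0] = $XYXX
  sorted[1] = X$XYX
  sorted[2] = XX$XY
  sorted[3] = XYXX$
  sorted[4] = YXX$X
sorted[1] = X$XYX

Answer: X$XYX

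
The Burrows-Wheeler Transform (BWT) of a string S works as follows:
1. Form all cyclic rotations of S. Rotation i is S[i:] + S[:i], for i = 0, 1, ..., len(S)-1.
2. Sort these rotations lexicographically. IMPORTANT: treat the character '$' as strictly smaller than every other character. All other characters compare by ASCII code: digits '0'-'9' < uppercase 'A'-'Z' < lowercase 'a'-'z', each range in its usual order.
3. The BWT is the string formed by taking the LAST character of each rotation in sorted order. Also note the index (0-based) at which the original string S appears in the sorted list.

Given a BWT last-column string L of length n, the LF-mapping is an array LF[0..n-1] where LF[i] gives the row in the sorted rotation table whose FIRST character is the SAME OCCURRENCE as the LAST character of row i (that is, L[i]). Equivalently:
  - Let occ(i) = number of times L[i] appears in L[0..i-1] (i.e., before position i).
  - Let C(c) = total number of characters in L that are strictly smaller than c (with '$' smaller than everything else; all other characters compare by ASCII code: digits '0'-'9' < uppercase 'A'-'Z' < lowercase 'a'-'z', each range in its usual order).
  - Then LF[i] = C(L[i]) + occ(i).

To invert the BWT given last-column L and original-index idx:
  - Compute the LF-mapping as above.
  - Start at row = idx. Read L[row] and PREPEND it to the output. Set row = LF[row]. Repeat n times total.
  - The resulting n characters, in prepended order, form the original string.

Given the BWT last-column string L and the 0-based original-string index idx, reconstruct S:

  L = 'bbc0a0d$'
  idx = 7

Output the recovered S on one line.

Answer: dc0b0ab$

Derivation:
LF mapping: 4 5 6 1 3 2 7 0
Walk LF starting at row 7, prepending L[row]:
  step 1: row=7, L[7]='$', prepend. Next row=LF[7]=0
  step 2: row=0, L[0]='b', prepend. Next row=LF[0]=4
  step 3: row=4, L[4]='a', prepend. Next row=LF[4]=3
  step 4: row=3, L[3]='0', prepend. Next row=LF[3]=1
  step 5: row=1, L[1]='b', prepend. Next row=LF[1]=5
  step 6: row=5, L[5]='0', prepend. Next row=LF[5]=2
  step 7: row=2, L[2]='c', prepend. Next row=LF[2]=6
  step 8: row=6, L[6]='d', prepend. Next row=LF[6]=7
Reversed output: dc0b0ab$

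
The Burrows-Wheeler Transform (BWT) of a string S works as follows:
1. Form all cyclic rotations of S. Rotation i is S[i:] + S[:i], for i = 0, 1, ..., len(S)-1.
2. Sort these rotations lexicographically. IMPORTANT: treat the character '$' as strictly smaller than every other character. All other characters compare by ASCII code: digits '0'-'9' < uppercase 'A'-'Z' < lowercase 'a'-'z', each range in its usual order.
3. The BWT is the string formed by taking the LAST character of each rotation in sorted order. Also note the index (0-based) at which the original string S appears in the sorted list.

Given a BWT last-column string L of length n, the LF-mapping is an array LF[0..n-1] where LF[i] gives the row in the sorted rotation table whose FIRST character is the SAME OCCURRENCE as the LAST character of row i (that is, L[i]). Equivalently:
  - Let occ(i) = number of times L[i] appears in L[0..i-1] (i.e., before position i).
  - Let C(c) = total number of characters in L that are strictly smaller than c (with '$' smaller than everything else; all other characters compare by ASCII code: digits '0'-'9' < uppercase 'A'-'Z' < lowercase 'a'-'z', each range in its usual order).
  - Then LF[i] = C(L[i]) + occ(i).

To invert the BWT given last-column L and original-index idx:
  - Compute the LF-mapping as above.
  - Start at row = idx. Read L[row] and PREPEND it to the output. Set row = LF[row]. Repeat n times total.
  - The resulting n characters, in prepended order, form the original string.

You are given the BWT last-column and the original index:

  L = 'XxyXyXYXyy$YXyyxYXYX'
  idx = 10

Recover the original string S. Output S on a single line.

Answer: YyYXyYYyxyXXyyXXXxX$

Derivation:
LF mapping: 1 12 14 2 15 3 8 4 16 17 0 9 5 18 19 13 10 6 11 7
Walk LF starting at row 10, prepending L[row]:
  step 1: row=10, L[10]='$', prepend. Next row=LF[10]=0
  step 2: row=0, L[0]='X', prepend. Next row=LF[0]=1
  step 3: row=1, L[1]='x', prepend. Next row=LF[1]=12
  step 4: row=12, L[12]='X', prepend. Next row=LF[12]=5
  step 5: row=5, L[5]='X', prepend. Next row=LF[5]=3
  step 6: row=3, L[3]='X', prepend. Next row=LF[3]=2
  step 7: row=2, L[2]='y', prepend. Next row=LF[2]=14
  step 8: row=14, L[14]='y', prepend. Next row=LF[14]=19
  step 9: row=19, L[19]='X', prepend. Next row=LF[19]=7
  step 10: row=7, L[7]='X', prepend. Next row=LF[7]=4
  step 11: row=4, L[4]='y', prepend. Next row=LF[4]=15
  step 12: row=15, L[15]='x', prepend. Next row=LF[15]=13
  step 13: row=13, L[13]='y', prepend. Next row=LF[13]=18
  step 14: row=18, L[18]='Y', prepend. Next row=LF[18]=11
  step 15: row=11, L[11]='Y', prepend. Next row=LF[11]=9
  step 16: row=9, L[9]='y', prepend. Next row=LF[9]=17
  step 17: row=17, L[17]='X', prepend. Next row=LF[17]=6
  step 18: row=6, L[6]='Y', prepend. Next row=LF[6]=8
  step 19: row=8, L[8]='y', prepend. Next row=LF[8]=16
  step 20: row=16, L[16]='Y', prepend. Next row=LF[16]=10
Reversed output: YyYXyYYyxyXXyyXXXxX$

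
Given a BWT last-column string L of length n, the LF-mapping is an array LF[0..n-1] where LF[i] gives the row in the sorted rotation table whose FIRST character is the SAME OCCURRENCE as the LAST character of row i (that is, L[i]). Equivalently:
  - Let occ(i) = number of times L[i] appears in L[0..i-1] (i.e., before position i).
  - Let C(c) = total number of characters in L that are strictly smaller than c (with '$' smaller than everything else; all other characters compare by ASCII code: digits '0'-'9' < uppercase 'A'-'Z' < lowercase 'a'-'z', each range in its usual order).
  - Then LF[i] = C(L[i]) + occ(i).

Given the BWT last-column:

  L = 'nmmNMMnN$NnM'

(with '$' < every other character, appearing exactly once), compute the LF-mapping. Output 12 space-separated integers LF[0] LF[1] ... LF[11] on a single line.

Answer: 9 7 8 4 1 2 10 5 0 6 11 3

Derivation:
Char counts: '$':1, 'M':3, 'N':3, 'm':2, 'n':3
C (first-col start): C('$')=0, C('M')=1, C('N')=4, C('m')=7, C('n')=9
L[0]='n': occ=0, LF[0]=C('n')+0=9+0=9
L[1]='m': occ=0, LF[1]=C('m')+0=7+0=7
L[2]='m': occ=1, LF[2]=C('m')+1=7+1=8
L[3]='N': occ=0, LF[3]=C('N')+0=4+0=4
L[4]='M': occ=0, LF[4]=C('M')+0=1+0=1
L[5]='M': occ=1, LF[5]=C('M')+1=1+1=2
L[6]='n': occ=1, LF[6]=C('n')+1=9+1=10
L[7]='N': occ=1, LF[7]=C('N')+1=4+1=5
L[8]='$': occ=0, LF[8]=C('$')+0=0+0=0
L[9]='N': occ=2, LF[9]=C('N')+2=4+2=6
L[10]='n': occ=2, LF[10]=C('n')+2=9+2=11
L[11]='M': occ=2, LF[11]=C('M')+2=1+2=3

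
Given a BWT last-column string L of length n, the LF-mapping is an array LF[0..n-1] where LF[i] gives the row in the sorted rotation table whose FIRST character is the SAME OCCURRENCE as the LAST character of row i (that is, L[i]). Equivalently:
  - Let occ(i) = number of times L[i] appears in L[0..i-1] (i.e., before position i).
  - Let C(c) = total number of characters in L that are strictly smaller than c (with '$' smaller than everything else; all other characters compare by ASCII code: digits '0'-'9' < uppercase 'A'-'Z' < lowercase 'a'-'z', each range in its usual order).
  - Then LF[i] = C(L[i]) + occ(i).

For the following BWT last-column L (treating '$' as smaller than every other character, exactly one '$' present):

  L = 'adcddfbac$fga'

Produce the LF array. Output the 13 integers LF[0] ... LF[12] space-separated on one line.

Char counts: '$':1, 'a':3, 'b':1, 'c':2, 'd':3, 'f':2, 'g':1
C (first-col start): C('$')=0, C('a')=1, C('b')=4, C('c')=5, C('d')=7, C('f')=10, C('g')=12
L[0]='a': occ=0, LF[0]=C('a')+0=1+0=1
L[1]='d': occ=0, LF[1]=C('d')+0=7+0=7
L[2]='c': occ=0, LF[2]=C('c')+0=5+0=5
L[3]='d': occ=1, LF[3]=C('d')+1=7+1=8
L[4]='d': occ=2, LF[4]=C('d')+2=7+2=9
L[5]='f': occ=0, LF[5]=C('f')+0=10+0=10
L[6]='b': occ=0, LF[6]=C('b')+0=4+0=4
L[7]='a': occ=1, LF[7]=C('a')+1=1+1=2
L[8]='c': occ=1, LF[8]=C('c')+1=5+1=6
L[9]='$': occ=0, LF[9]=C('$')+0=0+0=0
L[10]='f': occ=1, LF[10]=C('f')+1=10+1=11
L[11]='g': occ=0, LF[11]=C('g')+0=12+0=12
L[12]='a': occ=2, LF[12]=C('a')+2=1+2=3

Answer: 1 7 5 8 9 10 4 2 6 0 11 12 3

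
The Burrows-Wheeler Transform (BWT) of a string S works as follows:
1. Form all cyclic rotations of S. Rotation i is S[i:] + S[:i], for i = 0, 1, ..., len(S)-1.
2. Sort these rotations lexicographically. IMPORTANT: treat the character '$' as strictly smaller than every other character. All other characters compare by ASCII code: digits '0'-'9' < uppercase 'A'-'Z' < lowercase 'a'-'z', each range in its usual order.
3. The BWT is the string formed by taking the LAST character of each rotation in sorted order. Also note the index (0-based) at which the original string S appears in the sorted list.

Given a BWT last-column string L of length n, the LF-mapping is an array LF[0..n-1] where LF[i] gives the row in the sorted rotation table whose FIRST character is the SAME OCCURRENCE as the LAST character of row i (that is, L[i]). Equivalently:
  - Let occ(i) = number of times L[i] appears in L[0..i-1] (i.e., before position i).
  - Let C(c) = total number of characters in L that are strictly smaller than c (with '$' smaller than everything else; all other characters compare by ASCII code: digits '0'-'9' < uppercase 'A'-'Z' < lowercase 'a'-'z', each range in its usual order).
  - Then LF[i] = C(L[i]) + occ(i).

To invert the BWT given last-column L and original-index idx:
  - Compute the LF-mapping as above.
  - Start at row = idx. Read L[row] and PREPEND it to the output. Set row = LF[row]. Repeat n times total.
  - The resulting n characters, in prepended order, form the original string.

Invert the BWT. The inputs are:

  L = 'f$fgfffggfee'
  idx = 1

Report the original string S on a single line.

LF mapping: 3 0 4 9 5 6 7 10 11 8 1 2
Walk LF starting at row 1, prepending L[row]:
  step 1: row=1, L[1]='$', prepend. Next row=LF[1]=0
  step 2: row=0, L[0]='f', prepend. Next row=LF[0]=3
  step 3: row=3, L[3]='g', prepend. Next row=LF[3]=9
  step 4: row=9, L[9]='f', prepend. Next row=LF[9]=8
  step 5: row=8, L[8]='g', prepend. Next row=LF[8]=11
  step 6: row=11, L[11]='e', prepend. Next row=LF[11]=2
  step 7: row=2, L[2]='f', prepend. Next row=LF[2]=4
  step 8: row=4, L[4]='f', prepend. Next row=LF[4]=5
  step 9: row=5, L[5]='f', prepend. Next row=LF[5]=6
  step 10: row=6, L[6]='f', prepend. Next row=LF[6]=7
  step 11: row=7, L[7]='g', prepend. Next row=LF[7]=10
  step 12: row=10, L[10]='e', prepend. Next row=LF[10]=1
Reversed output: egffffegfgf$

Answer: egffffegfgf$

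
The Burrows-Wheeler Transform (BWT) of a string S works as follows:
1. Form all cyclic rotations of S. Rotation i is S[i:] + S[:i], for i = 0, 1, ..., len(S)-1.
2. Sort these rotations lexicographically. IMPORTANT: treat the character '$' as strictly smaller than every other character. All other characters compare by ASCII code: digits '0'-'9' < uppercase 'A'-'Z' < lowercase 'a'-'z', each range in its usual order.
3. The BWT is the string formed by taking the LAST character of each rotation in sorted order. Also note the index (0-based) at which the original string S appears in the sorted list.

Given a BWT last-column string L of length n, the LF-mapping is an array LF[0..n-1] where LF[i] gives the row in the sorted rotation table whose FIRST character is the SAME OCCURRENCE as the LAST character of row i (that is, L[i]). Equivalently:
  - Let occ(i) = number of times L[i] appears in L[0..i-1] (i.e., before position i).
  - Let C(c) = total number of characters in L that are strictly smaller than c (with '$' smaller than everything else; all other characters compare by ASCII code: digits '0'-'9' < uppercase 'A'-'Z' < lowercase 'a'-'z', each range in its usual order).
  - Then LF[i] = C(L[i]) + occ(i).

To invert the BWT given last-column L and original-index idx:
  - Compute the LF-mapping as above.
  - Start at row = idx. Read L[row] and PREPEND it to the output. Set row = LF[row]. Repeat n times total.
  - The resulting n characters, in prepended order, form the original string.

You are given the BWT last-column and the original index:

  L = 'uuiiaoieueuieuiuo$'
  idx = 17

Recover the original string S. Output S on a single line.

LF mapping: 12 13 5 6 1 10 7 2 14 3 15 8 4 16 9 17 11 0
Walk LF starting at row 17, prepending L[row]:
  step 1: row=17, L[17]='$', prepend. Next row=LF[17]=0
  step 2: row=0, L[0]='u', prepend. Next row=LF[0]=12
  step 3: row=12, L[12]='e', prepend. Next row=LF[12]=4
  step 4: row=4, L[4]='a', prepend. Next row=LF[4]=1
  step 5: row=1, L[1]='u', prepend. Next row=LF[1]=13
  step 6: row=13, L[13]='u', prepend. Next row=LF[13]=16
  step 7: row=16, L[16]='o', prepend. Next row=LF[16]=11
  step 8: row=11, L[11]='i', prepend. Next row=LF[11]=8
  step 9: row=8, L[8]='u', prepend. Next row=LF[8]=14
  step 10: row=14, L[14]='i', prepend. Next row=LF[14]=9
  step 11: row=9, L[9]='e', prepend. Next row=LF[9]=3
  step 12: row=3, L[3]='i', prepend. Next row=LF[3]=6
  step 13: row=6, L[6]='i', prepend. Next row=LF[6]=7
  step 14: row=7, L[7]='e', prepend. Next row=LF[7]=2
  step 15: row=2, L[2]='i', prepend. Next row=LF[2]=5
  step 16: row=5, L[5]='o', prepend. Next row=LF[5]=10
  step 17: row=10, L[10]='u', prepend. Next row=LF[10]=15
  step 18: row=15, L[15]='u', prepend. Next row=LF[15]=17
Reversed output: uuoieiieiuiouuaeu$

Answer: uuoieiieiuiouuaeu$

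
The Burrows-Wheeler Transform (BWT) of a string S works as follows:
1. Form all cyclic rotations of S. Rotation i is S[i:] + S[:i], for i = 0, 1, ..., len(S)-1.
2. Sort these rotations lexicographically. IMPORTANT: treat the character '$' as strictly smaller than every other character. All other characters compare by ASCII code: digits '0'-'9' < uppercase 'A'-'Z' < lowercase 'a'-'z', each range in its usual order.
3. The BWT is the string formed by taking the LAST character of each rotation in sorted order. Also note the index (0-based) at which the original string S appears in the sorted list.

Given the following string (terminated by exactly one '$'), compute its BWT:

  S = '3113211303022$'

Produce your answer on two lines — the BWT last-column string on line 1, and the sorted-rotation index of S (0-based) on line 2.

Answer: 233231123001$1
12

Derivation:
All 14 rotations (rotation i = S[i:]+S[:i]):
  rot[0] = 3113211303022$
  rot[1] = 113211303022$3
  rot[2] = 13211303022$31
  rot[3] = 3211303022$311
  rot[4] = 211303022$3113
  rot[5] = 11303022$31132
  rot[6] = 1303022$311321
  rot[7] = 303022$3113211
  rot[8] = 03022$31132113
  rot[9] = 3022$311321130
  rot[10] = 022$3113211303
  rot[11] = 22$31132113030
  rot[12] = 2$311321130302
  rot[13] = $3113211303022
Sorted (with $ < everything):
  sorted[0] = $3113211303022  (last char: '2')
  sorted[1] = 022$3113211303  (last char: '3')
  sorted[2] = 03022$31132113  (last char: '3')
  sorted[3] = 11303022$31132  (last char: '2')
  sorted[4] = 113211303022$3  (last char: '3')
  sorted[5] = 1303022$311321  (last char: '1')
  sorted[6] = 13211303022$31  (last char: '1')
  sorted[7] = 2$311321130302  (last char: '2')
  sorted[8] = 211303022$3113  (last char: '3')
  sorted[9] = 22$31132113030  (last char: '0')
  sorted[10] = 3022$311321130  (last char: '0')
  sorted[11] = 303022$3113211  (last char: '1')
  sorted[12] = 3113211303022$  (last char: '$')
  sorted[13] = 3211303022$311  (last char: '1')
Last column: 233231123001$1
Original string S is at sorted index 12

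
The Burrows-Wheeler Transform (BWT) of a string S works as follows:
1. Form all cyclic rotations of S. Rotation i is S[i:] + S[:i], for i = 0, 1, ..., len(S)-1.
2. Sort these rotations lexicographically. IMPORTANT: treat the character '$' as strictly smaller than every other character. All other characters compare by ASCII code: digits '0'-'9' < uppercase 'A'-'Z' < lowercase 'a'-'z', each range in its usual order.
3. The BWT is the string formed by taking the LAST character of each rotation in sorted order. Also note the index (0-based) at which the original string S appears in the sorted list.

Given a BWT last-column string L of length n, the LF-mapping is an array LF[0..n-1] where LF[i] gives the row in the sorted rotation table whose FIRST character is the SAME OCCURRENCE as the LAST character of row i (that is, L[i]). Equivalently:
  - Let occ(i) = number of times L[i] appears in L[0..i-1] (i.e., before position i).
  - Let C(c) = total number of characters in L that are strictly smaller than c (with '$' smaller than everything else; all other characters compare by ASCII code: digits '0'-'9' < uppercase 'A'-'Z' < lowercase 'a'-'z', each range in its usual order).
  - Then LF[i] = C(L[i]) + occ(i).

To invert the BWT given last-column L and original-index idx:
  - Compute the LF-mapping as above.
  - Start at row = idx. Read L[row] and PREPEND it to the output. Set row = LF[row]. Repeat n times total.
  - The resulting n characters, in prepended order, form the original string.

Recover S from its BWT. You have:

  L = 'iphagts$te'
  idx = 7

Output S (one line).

LF mapping: 5 6 4 1 3 8 7 0 9 2
Walk LF starting at row 7, prepending L[row]:
  step 1: row=7, L[7]='$', prepend. Next row=LF[7]=0
  step 2: row=0, L[0]='i', prepend. Next row=LF[0]=5
  step 3: row=5, L[5]='t', prepend. Next row=LF[5]=8
  step 4: row=8, L[8]='t', prepend. Next row=LF[8]=9
  step 5: row=9, L[9]='e', prepend. Next row=LF[9]=2
  step 6: row=2, L[2]='h', prepend. Next row=LF[2]=4
  step 7: row=4, L[4]='g', prepend. Next row=LF[4]=3
  step 8: row=3, L[3]='a', prepend. Next row=LF[3]=1
  step 9: row=1, L[1]='p', prepend. Next row=LF[1]=6
  step 10: row=6, L[6]='s', prepend. Next row=LF[6]=7
Reversed output: spaghetti$

Answer: spaghetti$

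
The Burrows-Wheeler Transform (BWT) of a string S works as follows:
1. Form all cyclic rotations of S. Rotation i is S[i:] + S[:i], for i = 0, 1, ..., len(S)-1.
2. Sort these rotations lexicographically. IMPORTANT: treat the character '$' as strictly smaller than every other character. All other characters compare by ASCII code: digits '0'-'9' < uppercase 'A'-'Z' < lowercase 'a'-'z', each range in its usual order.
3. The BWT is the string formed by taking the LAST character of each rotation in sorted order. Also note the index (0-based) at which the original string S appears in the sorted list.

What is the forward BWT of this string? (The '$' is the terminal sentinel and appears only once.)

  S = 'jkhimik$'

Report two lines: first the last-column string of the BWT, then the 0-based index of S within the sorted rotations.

All 8 rotations (rotation i = S[i:]+S[:i]):
  rot[0] = jkhimik$
  rot[1] = khimik$j
  rot[2] = himik$jk
  rot[3] = imik$jkh
  rot[4] = mik$jkhi
  rot[5] = ik$jkhim
  rot[6] = k$jkhimi
  rot[7] = $jkhimik
Sorted (with $ < everything):
  sorted[0] = $jkhimik  (last char: 'k')
  sorted[1] = himik$jk  (last char: 'k')
  sorted[2] = ik$jkhim  (last char: 'm')
  sorted[3] = imik$jkh  (last char: 'h')
  sorted[4] = jkhimik$  (last char: '$')
  sorted[5] = k$jkhimi  (last char: 'i')
  sorted[6] = khimik$j  (last char: 'j')
  sorted[7] = mik$jkhi  (last char: 'i')
Last column: kkmh$iji
Original string S is at sorted index 4

Answer: kkmh$iji
4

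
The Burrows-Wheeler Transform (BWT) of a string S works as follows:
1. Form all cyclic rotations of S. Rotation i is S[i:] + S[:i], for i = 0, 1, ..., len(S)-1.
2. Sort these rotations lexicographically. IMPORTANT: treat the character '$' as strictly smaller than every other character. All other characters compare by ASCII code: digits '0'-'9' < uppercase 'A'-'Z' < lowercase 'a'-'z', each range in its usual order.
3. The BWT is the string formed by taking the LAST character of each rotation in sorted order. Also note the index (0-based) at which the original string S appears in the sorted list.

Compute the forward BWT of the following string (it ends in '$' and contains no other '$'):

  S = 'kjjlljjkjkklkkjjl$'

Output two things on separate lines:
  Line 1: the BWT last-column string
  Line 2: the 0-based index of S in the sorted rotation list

Answer: llkkjkjjk$jljkjlkj
9

Derivation:
All 18 rotations (rotation i = S[i:]+S[:i]):
  rot[0] = kjjlljjkjkklkkjjl$
  rot[1] = jjlljjkjkklkkjjl$k
  rot[2] = jlljjkjkklkkjjl$kj
  rot[3] = lljjkjkklkkjjl$kjj
  rot[4] = ljjkjkklkkjjl$kjjl
  rot[5] = jjkjkklkkjjl$kjjll
  rot[6] = jkjkklkkjjl$kjjllj
  rot[7] = kjkklkkjjl$kjjlljj
  rot[8] = jkklkkjjl$kjjlljjk
  rot[9] = kklkkjjl$kjjlljjkj
  rot[10] = klkkjjl$kjjlljjkjk
  rot[11] = lkkjjl$kjjlljjkjkk
  rot[12] = kkjjl$kjjlljjkjkkl
  rot[13] = kjjl$kjjlljjkjkklk
  rot[14] = jjl$kjjlljjkjkklkk
  rot[15] = jl$kjjlljjkjkklkkj
  rot[16] = l$kjjlljjkjkklkkjj
  rot[17] = $kjjlljjkjkklkkjjl
Sorted (with $ < everything):
  sorted[0] = $kjjlljjkjkklkkjjl  (last char: 'l')
  sorted[1] = jjkjkklkkjjl$kjjll  (last char: 'l')
  sorted[2] = jjl$kjjlljjkjkklkk  (last char: 'k')
  sorted[3] = jjlljjkjkklkkjjl$k  (last char: 'k')
  sorted[4] = jkjkklkkjjl$kjjllj  (last char: 'j')
  sorted[5] = jkklkkjjl$kjjlljjk  (last char: 'k')
  sorted[6] = jl$kjjlljjkjkklkkj  (last char: 'j')
  sorted[7] = jlljjkjkklkkjjl$kj  (last char: 'j')
  sorted[8] = kjjl$kjjlljjkjkklk  (last char: 'k')
  sorted[9] = kjjlljjkjkklkkjjl$  (last char: '$')
  sorted[10] = kjkklkkjjl$kjjlljj  (last char: 'j')
  sorted[11] = kkjjl$kjjlljjkjkkl  (last char: 'l')
  sorted[12] = kklkkjjl$kjjlljjkj  (last char: 'j')
  sorted[13] = klkkjjl$kjjlljjkjk  (last char: 'k')
  sorted[14] = l$kjjlljjkjkklkkjj  (last char: 'j')
  sorted[15] = ljjkjkklkkjjl$kjjl  (last char: 'l')
  sorted[16] = lkkjjl$kjjlljjkjkk  (last char: 'k')
  sorted[17] = lljjkjkklkkjjl$kjj  (last char: 'j')
Last column: llkkjkjjk$jljkjlkj
Original string S is at sorted index 9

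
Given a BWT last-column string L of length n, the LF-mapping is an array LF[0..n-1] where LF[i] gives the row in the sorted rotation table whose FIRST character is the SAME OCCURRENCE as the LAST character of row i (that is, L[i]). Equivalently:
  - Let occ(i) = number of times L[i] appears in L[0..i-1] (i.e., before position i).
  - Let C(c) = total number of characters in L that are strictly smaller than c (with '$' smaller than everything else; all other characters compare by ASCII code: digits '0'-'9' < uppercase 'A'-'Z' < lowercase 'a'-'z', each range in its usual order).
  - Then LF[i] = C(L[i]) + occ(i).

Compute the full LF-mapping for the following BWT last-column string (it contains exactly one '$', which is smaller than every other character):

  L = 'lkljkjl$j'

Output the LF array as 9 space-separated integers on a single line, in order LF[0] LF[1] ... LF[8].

Char counts: '$':1, 'j':3, 'k':2, 'l':3
C (first-col start): C('$')=0, C('j')=1, C('k')=4, C('l')=6
L[0]='l': occ=0, LF[0]=C('l')+0=6+0=6
L[1]='k': occ=0, LF[1]=C('k')+0=4+0=4
L[2]='l': occ=1, LF[2]=C('l')+1=6+1=7
L[3]='j': occ=0, LF[3]=C('j')+0=1+0=1
L[4]='k': occ=1, LF[4]=C('k')+1=4+1=5
L[5]='j': occ=1, LF[5]=C('j')+1=1+1=2
L[6]='l': occ=2, LF[6]=C('l')+2=6+2=8
L[7]='$': occ=0, LF[7]=C('$')+0=0+0=0
L[8]='j': occ=2, LF[8]=C('j')+2=1+2=3

Answer: 6 4 7 1 5 2 8 0 3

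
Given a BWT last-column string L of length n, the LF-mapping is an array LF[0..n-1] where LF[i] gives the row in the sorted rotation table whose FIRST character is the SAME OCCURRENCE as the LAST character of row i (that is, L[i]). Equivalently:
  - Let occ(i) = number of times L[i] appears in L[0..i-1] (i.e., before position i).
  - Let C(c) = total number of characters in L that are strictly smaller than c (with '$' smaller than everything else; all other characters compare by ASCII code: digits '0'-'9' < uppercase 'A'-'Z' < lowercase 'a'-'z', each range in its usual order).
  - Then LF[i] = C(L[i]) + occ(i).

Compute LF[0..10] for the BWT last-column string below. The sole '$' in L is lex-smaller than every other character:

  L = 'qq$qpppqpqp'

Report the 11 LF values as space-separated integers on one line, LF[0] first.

Char counts: '$':1, 'p':5, 'q':5
C (first-col start): C('$')=0, C('p')=1, C('q')=6
L[0]='q': occ=0, LF[0]=C('q')+0=6+0=6
L[1]='q': occ=1, LF[1]=C('q')+1=6+1=7
L[2]='$': occ=0, LF[2]=C('$')+0=0+0=0
L[3]='q': occ=2, LF[3]=C('q')+2=6+2=8
L[4]='p': occ=0, LF[4]=C('p')+0=1+0=1
L[5]='p': occ=1, LF[5]=C('p')+1=1+1=2
L[6]='p': occ=2, LF[6]=C('p')+2=1+2=3
L[7]='q': occ=3, LF[7]=C('q')+3=6+3=9
L[8]='p': occ=3, LF[8]=C('p')+3=1+3=4
L[9]='q': occ=4, LF[9]=C('q')+4=6+4=10
L[10]='p': occ=4, LF[10]=C('p')+4=1+4=5

Answer: 6 7 0 8 1 2 3 9 4 10 5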